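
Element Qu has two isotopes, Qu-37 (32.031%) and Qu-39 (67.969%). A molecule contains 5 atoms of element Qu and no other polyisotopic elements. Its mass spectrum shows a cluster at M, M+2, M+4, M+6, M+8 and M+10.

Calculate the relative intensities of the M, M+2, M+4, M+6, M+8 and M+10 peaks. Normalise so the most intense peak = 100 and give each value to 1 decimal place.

The 5 Qu atoms are independent, so intensities follow the terms of (0.32031 + 0.67969)^5.
P(M) = 0.32031^5 = 0.003372
P(M+2) = 5 × 0.32031^4 × 0.67969^1 = 0.035774
P(M+4) = 10 × 0.32031^3 × 0.67969^2 = 0.151821
P(M+6) = 10 × 0.32031^2 × 0.67969^3 = 0.322161
P(M+8) = 5 × 0.32031^1 × 0.67969^4 = 0.341809
P(M+10) = 0.67969^5 = 0.145062
The M+8 peak is largest (0.341809); scaling to 100 gives 1.0 : 10.5 : 44.4 : 94.3 : 100.0 : 42.4.

1.0 : 10.5 : 44.4 : 94.3 : 100.0 : 42.4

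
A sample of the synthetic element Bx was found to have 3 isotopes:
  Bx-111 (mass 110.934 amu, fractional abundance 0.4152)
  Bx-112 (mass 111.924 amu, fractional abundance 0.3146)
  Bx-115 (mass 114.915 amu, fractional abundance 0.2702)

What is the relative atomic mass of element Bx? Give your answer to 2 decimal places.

112.32 amu

The abundance-weighted mean is 0.4152 × 110.934 + 0.3146 × 111.924 + 0.2702 × 114.915
= 46.0598 + 35.2113 + 31.0500 = 112.3211 amu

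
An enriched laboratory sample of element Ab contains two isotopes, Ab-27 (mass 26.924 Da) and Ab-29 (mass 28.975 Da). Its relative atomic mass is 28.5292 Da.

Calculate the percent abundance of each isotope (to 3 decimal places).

With x = fraction of Ab-27 (so Ab-29 is 1 − x):
26.924·x + 28.975·(1 − x) = 28.5292
(26.924 − 28.975)·x = 28.5292 − 28.975
x = -0.4458 / -2.051 = 0.21736 → 21.736% Ab-27, 78.264% Ab-29.

Ab-27: 21.736%, Ab-29: 78.264%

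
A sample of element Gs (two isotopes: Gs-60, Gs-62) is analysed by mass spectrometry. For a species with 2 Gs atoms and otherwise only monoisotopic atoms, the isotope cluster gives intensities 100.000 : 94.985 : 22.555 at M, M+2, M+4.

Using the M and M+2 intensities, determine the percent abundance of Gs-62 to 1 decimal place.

Write p for the Gs-60 fraction. I(M+2)/I(M) = [C(2,1)·p^1·(1−p)] / p^2 = 2·(1−p)/p = 94.985/100.000 = 0.9498
(1−p)/p = 0.9498/2 = 0.4749  ⇒  p = 1/(1 + 0.4749) = 0.6780
Gs-60: 67.8%, Gs-62: 32.2%.

32.2%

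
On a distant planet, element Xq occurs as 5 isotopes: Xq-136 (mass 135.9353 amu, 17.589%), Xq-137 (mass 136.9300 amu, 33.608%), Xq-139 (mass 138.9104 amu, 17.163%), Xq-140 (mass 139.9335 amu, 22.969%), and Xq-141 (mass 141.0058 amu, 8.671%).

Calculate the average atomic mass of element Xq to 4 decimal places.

The abundance-weighted mean is 0.17589 × 135.9353 + 0.33608 × 136.9300 + 0.17163 × 138.9104 + 0.22969 × 139.9335 + 0.08671 × 141.0058
= 23.90966 + 46.01943 + 23.84119 + 32.14133 + 12.22661 = 138.13822 amu

138.1382 amu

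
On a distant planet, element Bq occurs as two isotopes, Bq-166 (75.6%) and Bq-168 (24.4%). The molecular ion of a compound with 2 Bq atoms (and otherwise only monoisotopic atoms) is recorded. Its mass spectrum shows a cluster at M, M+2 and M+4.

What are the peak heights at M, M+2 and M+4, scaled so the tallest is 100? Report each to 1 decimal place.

The 2 Bq atoms are independent, so intensities follow the terms of (0.756 + 0.244)^2.
P(M) = 0.756^2 = 0.571536
P(M+2) = 2 × 0.756^1 × 0.244^1 = 0.368928
P(M+4) = 0.244^2 = 0.059536
The M peak is largest (0.571536); scaling to 100 gives 100.0 : 64.6 : 10.4.

100.0 : 64.6 : 10.4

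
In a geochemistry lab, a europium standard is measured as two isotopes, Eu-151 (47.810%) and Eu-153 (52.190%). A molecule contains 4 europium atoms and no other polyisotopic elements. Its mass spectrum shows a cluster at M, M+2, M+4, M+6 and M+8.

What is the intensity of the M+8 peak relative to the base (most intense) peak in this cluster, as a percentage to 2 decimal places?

Term probabilities: M 0.0522, M+2 0.2281, M+4 0.3736, M+6 0.2719, M+8 0.0742. Base peak = M+4.
P(M+4) = C(4,2) × 0.47810^2 × 0.52190^2 = 6 × 0.22857961 × 0.27237961 = 0.373563 (base)
P(M+8) = C(4,4) × 0.47810^0 × 0.52190^4 = 1 × 1.0000 × 0.07419065 = 0.074191
Relative intensity = 0.074191 / 0.373563 × 100 = 19.86

19.86%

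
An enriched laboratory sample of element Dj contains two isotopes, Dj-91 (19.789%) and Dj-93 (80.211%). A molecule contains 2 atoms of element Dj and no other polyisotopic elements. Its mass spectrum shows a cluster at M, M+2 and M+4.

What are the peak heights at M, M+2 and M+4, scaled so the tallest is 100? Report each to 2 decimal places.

6.09 : 49.34 : 100.00

The 2 Dj atoms are independent, so intensities follow the terms of (0.19789 + 0.80211)^2.
P(M) = 0.19789^2 = 0.039160
P(M+2) = 2 × 0.19789^1 × 0.80211^1 = 0.317459
P(M+4) = 0.80211^2 = 0.643380
The M+4 peak is largest (0.643380); scaling to 100 gives 6.09 : 49.34 : 100.00.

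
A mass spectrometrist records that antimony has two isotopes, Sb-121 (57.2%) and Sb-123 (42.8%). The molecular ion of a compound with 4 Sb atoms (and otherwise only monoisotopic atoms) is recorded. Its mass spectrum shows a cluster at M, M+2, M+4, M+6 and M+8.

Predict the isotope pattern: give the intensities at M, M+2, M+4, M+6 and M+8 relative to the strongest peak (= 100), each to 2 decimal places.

29.77 : 89.10 : 100.00 : 49.88 : 9.33

The 4 Sb atoms are independent, so intensities follow the terms of (0.572 + 0.428)^4.
P(M) = 0.572^4 = 0.107049
P(M+2) = 4 × 0.572^3 × 0.428^1 = 0.320400
P(M+4) = 6 × 0.572^2 × 0.428^2 = 0.359609
P(M+6) = 4 × 0.572^1 × 0.428^3 = 0.179385
P(M+8) = 0.428^4 = 0.033556
The M+4 peak is largest (0.359609); scaling to 100 gives 29.77 : 89.10 : 100.00 : 49.88 : 9.33.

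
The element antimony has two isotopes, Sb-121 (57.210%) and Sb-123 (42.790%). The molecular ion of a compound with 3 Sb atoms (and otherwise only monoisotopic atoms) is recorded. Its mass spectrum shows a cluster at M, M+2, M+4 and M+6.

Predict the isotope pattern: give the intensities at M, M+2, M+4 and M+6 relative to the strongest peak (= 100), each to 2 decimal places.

44.57 : 100.00 : 74.79 : 18.65

Expanding (0.57210 + 0.42790)^3:
P(M) = 0.57210^3 = 0.187247
P(M+2) = 3 × 0.57210^2 × 0.42790^1 = 0.420153
P(M+4) = 3 × 0.57210^1 × 0.42790^2 = 0.314252
P(M+6) = 0.42790^3 = 0.078348
The M+2 peak is largest (0.420153); scaling to 100 gives 44.57 : 100.00 : 74.79 : 18.65.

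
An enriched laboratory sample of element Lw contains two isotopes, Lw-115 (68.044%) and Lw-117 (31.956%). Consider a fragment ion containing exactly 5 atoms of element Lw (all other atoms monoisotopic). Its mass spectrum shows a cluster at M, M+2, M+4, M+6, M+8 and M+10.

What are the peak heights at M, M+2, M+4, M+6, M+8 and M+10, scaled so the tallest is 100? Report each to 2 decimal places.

42.59 : 100.00 : 93.93 : 44.11 : 10.36 : 0.97

The 5 Lw atoms are independent, so intensities follow the terms of (0.68044 + 0.31956)^5.
P(M) = 0.68044^5 = 0.145864
P(M+2) = 5 × 0.68044^4 × 0.31956^1 = 0.342517
P(M+4) = 10 × 0.68044^3 × 0.31956^2 = 0.321717
P(M+6) = 10 × 0.68044^2 × 0.31956^3 = 0.151090
P(M+8) = 5 × 0.68044^1 × 0.31956^4 = 0.035479
P(M+10) = 0.31956^5 = 0.003332
The M+2 peak is largest (0.342517); scaling to 100 gives 42.59 : 100.00 : 93.93 : 44.11 : 10.36 : 0.97.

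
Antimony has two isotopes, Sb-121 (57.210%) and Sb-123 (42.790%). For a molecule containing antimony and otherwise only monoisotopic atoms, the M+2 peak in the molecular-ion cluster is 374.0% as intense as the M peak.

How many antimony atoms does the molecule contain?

5

For n independent Sb atoms, I(M+2)/I(M) = n · (abundance Sb-123) / (abundance Sb-121) = n · 0.42790/0.57210.
n = 3.740 × 0.57210/0.42790 = 5.00 ≈ 5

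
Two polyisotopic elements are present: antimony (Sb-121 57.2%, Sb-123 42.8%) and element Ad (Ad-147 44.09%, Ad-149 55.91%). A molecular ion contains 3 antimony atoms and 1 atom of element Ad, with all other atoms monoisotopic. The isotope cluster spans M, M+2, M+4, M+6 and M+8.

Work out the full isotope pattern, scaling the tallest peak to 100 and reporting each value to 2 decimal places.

22.09 : 77.61 : 100.00 : 56.31 : 11.74

Antimony pattern (n=3): 0.18714925 : 0.42010426 : 0.31434374 : 0.07840275
Element Ad pattern (n=1): 0.4409 : 0.5591
Convolve the two distributions (both contribute in 2-u steps):
  M: 0.18714925×0.4409 = 0.082514
  M+2: 0.18714925×0.5591 + 0.42010426×0.4409 = 0.289859
  M+4: 0.42010426×0.5591 + 0.31434374×0.4409 = 0.373474
  M+6: 0.31434374×0.5591 + 0.07840275×0.4409 = 0.210317
  M+8: 0.07840275×0.5591 = 0.043835
Scale to base peak (0.373474) = 100: 22.09 : 77.61 : 100.00 : 56.31 : 11.74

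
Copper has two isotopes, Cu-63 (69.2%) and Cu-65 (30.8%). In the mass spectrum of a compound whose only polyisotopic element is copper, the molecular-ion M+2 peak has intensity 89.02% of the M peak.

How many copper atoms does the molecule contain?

The M+2/M ratio from n Cu atoms is n · q/p = n · 0.308/0.692.
n = 0.8902 × 0.692/0.308 = 2.00 ≈ 2

2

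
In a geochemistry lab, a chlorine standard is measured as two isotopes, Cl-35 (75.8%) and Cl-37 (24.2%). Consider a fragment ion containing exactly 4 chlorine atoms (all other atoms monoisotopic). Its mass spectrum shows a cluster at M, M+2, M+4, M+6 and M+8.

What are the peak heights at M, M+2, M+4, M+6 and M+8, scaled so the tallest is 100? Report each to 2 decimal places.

78.31 : 100.00 : 47.89 : 10.19 : 0.81

The 4 Cl atoms are independent, so intensities follow the terms of (0.758 + 0.242)^4.
P(M) = 0.758^4 = 0.330124
P(M+2) = 4 × 0.758^3 × 0.242^1 = 0.421583
P(M+4) = 6 × 0.758^2 × 0.242^2 = 0.201893
P(M+6) = 4 × 0.758^1 × 0.242^3 = 0.042971
P(M+8) = 0.242^4 = 0.003430
The M+2 peak is largest (0.421583); scaling to 100 gives 78.31 : 100.00 : 47.89 : 10.19 : 0.81.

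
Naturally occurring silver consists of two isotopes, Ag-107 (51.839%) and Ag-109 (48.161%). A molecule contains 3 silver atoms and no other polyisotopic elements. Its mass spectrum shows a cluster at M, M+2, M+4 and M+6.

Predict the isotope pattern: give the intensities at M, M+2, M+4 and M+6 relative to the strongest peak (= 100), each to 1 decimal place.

35.9 : 100.0 : 92.9 : 28.8

The 3 Ag atoms are independent, so intensities follow the terms of (0.51839 + 0.48161)^3.
P(M) = 0.51839^3 = 0.139306
P(M+2) = 3 × 0.51839^2 × 0.48161^1 = 0.388267
P(M+4) = 3 × 0.51839^1 × 0.48161^2 = 0.360719
P(M+6) = 0.48161^3 = 0.111709
The M+2 peak is largest (0.388267); scaling to 100 gives 35.9 : 100.0 : 92.9 : 28.8.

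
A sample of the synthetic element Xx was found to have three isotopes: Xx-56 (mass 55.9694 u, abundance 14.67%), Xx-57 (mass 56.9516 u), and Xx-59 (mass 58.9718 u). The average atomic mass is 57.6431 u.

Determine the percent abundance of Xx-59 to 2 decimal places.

Let x and y be the fractions of Xx-57 and Xx-59. Then x + y = 1 − 0.1467 = 0.8533 and 56.9516x + 58.9718y = 57.6431 − 0.1467×55.9694 = 49.43238902.
Substituting: 56.9516x + 58.9718(0.8533 − x) = 49.43238902
(56.9516 − 58.9718)x = -0.88824792  ⇒  x = 0.43968, y = 0.41362
Xx-57: 43.97%, Xx-59: 41.36%.

41.36%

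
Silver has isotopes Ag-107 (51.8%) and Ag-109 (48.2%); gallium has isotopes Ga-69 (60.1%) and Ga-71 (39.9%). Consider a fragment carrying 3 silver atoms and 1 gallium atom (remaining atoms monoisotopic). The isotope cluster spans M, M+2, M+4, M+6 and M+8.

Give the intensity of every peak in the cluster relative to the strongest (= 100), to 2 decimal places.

Silver pattern (n=3): 0.13899183 : 0.3879965 : 0.3610315 : 0.11198017
Gallium pattern (n=1): 0.6010 : 0.3990
Convolve the two distributions (both contribute in 2-u steps):
  M: 0.13899183×0.6010 = 0.083534
  M+2: 0.13899183×0.3990 + 0.3879965×0.6010 = 0.288644
  M+4: 0.3879965×0.3990 + 0.3610315×0.6010 = 0.371791
  M+6: 0.3610315×0.3990 + 0.11198017×0.6010 = 0.211352
  M+8: 0.11198017×0.3990 = 0.044680
Scale to base peak (0.371791) = 100: 22.47 : 77.64 : 100.00 : 56.85 : 12.02

22.47 : 77.64 : 100.00 : 56.85 : 12.02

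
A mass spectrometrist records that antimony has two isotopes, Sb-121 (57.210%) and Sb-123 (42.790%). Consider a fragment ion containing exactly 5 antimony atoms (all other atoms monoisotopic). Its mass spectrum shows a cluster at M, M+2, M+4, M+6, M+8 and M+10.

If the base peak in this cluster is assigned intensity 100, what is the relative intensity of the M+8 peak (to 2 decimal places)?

27.97

(0.57210 + 0.42790)^5 gives M 0.0613, M+2 0.2292, M+4 0.3428, M+6 0.2564, M+8 0.0959, M+10 0.0143; the largest is M+4.
P(M+4) = C(5,2) × 0.57210^3 × 0.42790^2 = 10 × 0.18724742 × 0.18309841 = 0.342847 (base)
P(M+8) = C(5,4) × 0.57210^1 × 0.42790^4 = 5 × 0.5721 × 0.03352503 = 0.095898
Relative intensity = 0.095898 / 0.342847 × 100 = 27.97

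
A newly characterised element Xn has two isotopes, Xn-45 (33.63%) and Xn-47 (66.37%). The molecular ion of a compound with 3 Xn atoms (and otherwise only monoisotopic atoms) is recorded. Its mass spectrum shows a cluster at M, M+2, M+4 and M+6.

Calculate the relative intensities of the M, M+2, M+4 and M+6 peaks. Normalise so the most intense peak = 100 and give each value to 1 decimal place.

Expanding (0.3363 + 0.6637)^3:
P(M) = 0.3363^3 = 0.038035
P(M+2) = 3 × 0.3363^2 × 0.6637^1 = 0.225189
P(M+4) = 3 × 0.3363^1 × 0.6637^2 = 0.444418
P(M+6) = 0.6637^3 = 0.292358
The M+4 peak is largest (0.444418); scaling to 100 gives 8.6 : 50.7 : 100.0 : 65.8.

8.6 : 50.7 : 100.0 : 65.8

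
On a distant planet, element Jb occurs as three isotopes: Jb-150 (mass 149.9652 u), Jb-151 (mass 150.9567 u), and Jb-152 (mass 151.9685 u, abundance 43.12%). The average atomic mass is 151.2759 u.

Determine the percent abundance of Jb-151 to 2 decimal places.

Let x and y be the fractions of Jb-150 and Jb-151. Then x + y = 1 − 0.4312 = 0.5688 and 149.9652x + 150.9567y = 151.2759 − 0.4312×151.9685 = 85.7470828.
Substituting: 149.9652x + 150.9567(0.5688 − x) = 85.7470828
(149.9652 − 150.9567)x = -0.11708816  ⇒  x = 0.11809, y = 0.45071
Jb-150: 11.81%, Jb-151: 45.07%.

45.07%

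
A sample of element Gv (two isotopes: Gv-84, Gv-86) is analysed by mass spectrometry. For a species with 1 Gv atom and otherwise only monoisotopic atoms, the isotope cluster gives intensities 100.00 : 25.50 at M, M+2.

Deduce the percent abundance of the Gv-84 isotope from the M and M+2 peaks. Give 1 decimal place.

79.7%

If p is the fraction of Gv that is Gv-84, then I(M+2)/I(M) = [C(1,1)·p^0·(1−p)] / p^1 = 1·(1−p)/p = 25.50/100.00 = 0.2550
(1−p)/p = 0.2550/1 = 0.2550  ⇒  p = 1/(1 + 0.2550) = 0.7968
Gv-84: 79.7%, Gv-86: 20.3%.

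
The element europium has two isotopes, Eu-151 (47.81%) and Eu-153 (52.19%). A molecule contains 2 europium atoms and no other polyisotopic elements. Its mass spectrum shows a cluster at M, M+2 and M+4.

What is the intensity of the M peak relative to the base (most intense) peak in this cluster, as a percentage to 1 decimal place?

Binomial terms of (0.4781 + 0.5219)^2: M 0.2286, M+2 0.4990, M+4 0.2724 → M+2 is the base peak.
P(M+2) = C(2,1) × 0.4781^1 × 0.5219^1 = 2 × 0.4781 × 0.5219 = 0.499041 (base)
P(M) = C(2,0) × 0.4781^2 × 0.5219^0 = 1 × 0.22857961 × 1.0000 = 0.228580
Relative intensity = 0.228580 / 0.499041 × 100 = 45.8

45.8%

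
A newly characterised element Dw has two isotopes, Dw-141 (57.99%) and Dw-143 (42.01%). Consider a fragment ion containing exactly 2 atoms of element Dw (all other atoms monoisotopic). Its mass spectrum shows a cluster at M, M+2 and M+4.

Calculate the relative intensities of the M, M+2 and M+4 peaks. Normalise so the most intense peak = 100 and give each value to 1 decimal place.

69.0 : 100.0 : 36.2

Each Dw atom is independently Dw-141 (p = 0.5799) or Dw-143 (q = 0.4201); the cluster is the binomial expansion (p + q)^2.
P(M) = 0.5799^2 = 0.336284
P(M+2) = 2 × 0.5799^1 × 0.4201^1 = 0.487232
P(M+4) = 0.4201^2 = 0.176484
The M+2 peak is largest (0.487232); scaling to 100 gives 69.0 : 100.0 : 36.2.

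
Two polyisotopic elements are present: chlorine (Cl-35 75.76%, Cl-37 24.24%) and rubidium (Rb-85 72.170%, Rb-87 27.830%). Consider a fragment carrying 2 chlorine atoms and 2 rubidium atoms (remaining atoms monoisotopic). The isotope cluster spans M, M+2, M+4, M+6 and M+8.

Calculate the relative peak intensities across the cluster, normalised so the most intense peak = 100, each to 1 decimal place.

Chlorine pattern (n=2): 0.57395776 : 0.36728448 : 0.05875776
Rubidium pattern (n=2): 0.52085089 : 0.40169822 : 0.07745089
Convolve the two distributions (both contribute in 2-u steps):
  M: 0.57395776×0.52085089 = 0.298946
  M+2: 0.57395776×0.40169822 + 0.36728448×0.52085089 = 0.421858
  M+4: 0.57395776×0.07745089 + 0.36728448×0.40169822 + 0.05875776×0.52085089 = 0.222595
  M+6: 0.36728448×0.07745089 + 0.05875776×0.40169822 = 0.052049
  M+8: 0.05875776×0.07745089 = 0.004551
Scale to base peak (0.421858) = 100: 70.9 : 100.0 : 52.8 : 12.3 : 1.1

70.9 : 100.0 : 52.8 : 12.3 : 1.1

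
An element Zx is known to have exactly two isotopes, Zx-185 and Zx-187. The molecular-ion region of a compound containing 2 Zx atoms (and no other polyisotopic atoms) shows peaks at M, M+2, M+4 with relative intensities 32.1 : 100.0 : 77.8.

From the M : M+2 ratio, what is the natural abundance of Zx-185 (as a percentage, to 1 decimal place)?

Let p = fractional abundance of Zx-185. I(M+2)/I(M) = [C(2,1)·p^1·(1−p)] / p^2 = 2·(1−p)/p = 100.0/32.1 = 3.1153
(1−p)/p = 3.1153/2 = 1.5576  ⇒  p = 1/(1 + 1.5576) = 0.3910
Zx-185: 39.1%, Zx-187: 60.9%.

39.1%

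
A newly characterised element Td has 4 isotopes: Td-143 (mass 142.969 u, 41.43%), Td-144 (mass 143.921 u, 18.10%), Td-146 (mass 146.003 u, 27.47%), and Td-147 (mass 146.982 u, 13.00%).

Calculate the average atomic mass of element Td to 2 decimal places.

144.50 u

Ar = Σ fᵢ·mᵢ = 0.4143 × 142.969 + 0.1810 × 143.921 + 0.2747 × 146.003 + 0.1300 × 146.982
= 59.2321 + 26.0497 + 40.1070 + 19.1077 = 144.4965 u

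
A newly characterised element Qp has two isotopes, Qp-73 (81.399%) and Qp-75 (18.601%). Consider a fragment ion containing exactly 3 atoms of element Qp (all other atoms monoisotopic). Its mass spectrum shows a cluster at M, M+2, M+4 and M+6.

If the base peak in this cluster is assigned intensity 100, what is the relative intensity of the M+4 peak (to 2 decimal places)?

15.67

Term probabilities: M 0.5393, M+2 0.3697, M+4 0.0845, M+6 0.0064. Base peak = M.
P(M) = C(3,0) × 0.81399^3 × 0.18601^0 = 1 × 0.53933327 × 1.0000 = 0.539333 (base)
P(M+4) = C(3,2) × 0.81399^1 × 0.18601^2 = 3 × 0.81399 × 0.03459972 = 0.084491
Relative intensity = 0.084491 / 0.539333 × 100 = 15.67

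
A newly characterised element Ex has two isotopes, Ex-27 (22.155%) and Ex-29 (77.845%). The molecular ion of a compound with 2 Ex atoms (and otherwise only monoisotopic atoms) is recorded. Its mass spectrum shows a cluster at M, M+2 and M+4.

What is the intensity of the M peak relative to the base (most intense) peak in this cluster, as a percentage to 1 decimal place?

Term probabilities: M 0.0491, M+2 0.3449, M+4 0.6060. Base peak = M+4.
P(M+4) = C(2,2) × 0.22155^0 × 0.77845^2 = 1 × 1.0000 × 0.6059844 = 0.605984 (base)
P(M) = C(2,0) × 0.22155^2 × 0.77845^0 = 1 × 0.0490844 × 1.0000 = 0.049084
Relative intensity = 0.049084 / 0.605984 × 100 = 8.1

8.1%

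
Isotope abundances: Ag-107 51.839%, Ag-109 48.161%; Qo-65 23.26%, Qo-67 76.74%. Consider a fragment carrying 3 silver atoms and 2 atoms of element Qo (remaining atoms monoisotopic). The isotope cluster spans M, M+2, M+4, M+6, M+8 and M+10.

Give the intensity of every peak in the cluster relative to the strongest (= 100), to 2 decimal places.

2.07 : 19.46 : 66.08 : 100.00 : 69.42 : 18.10

Silver pattern (n=3): 0.13930601 : 0.38826655 : 0.36071887 : 0.11170857
Element Qo pattern (n=2): 0.05410276 : 0.35699448 : 0.58890276
Convolve the two distributions (both contribute in 2-u steps):
  M: 0.13930601×0.05410276 = 0.007537
  M+2: 0.13930601×0.35699448 + 0.38826655×0.05410276 = 0.070738
  M+4: 0.13930601×0.58890276 + 0.38826655×0.35699448 + 0.36071887×0.05410276 = 0.240163
  M+6: 0.38826655×0.58890276 + 0.36071887×0.35699448 + 0.11170857×0.05410276 = 0.363470
  M+8: 0.36071887×0.58890276 + 0.11170857×0.35699448 = 0.252308
  M+10: 0.11170857×0.58890276 = 0.065785
Scale to base peak (0.363470) = 100: 2.07 : 19.46 : 66.08 : 100.00 : 69.42 : 18.10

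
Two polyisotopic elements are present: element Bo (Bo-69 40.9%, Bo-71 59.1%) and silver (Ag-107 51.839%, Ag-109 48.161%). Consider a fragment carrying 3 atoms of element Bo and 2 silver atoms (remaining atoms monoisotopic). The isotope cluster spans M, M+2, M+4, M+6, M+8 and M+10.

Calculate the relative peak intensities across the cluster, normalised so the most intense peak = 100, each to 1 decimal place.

5.4 : 33.7 : 82.5 : 100.0 : 59.9 : 14.2

Element Bo pattern (n=3): 0.06841793 : 0.29658921 : 0.42856779 : 0.20642507
Silver pattern (n=2): 0.26872819 : 0.49932362 : 0.23194819
Convolve the two distributions (both contribute in 2-u steps):
  M: 0.06841793×0.26872819 = 0.018386
  M+2: 0.06841793×0.49932362 + 0.29658921×0.26872819 = 0.113865
  M+4: 0.06841793×0.23194819 + 0.29658921×0.49932362 + 0.42856779×0.26872819 = 0.279132
  M+6: 0.29658921×0.23194819 + 0.42856779×0.49932362 + 0.20642507×0.26872819 = 0.338260
  M+8: 0.42856779×0.23194819 + 0.20642507×0.49932362 = 0.202478
  M+10: 0.20642507×0.23194819 = 0.047880
Scale to base peak (0.338260) = 100: 5.4 : 33.7 : 82.5 : 100.0 : 59.9 : 14.2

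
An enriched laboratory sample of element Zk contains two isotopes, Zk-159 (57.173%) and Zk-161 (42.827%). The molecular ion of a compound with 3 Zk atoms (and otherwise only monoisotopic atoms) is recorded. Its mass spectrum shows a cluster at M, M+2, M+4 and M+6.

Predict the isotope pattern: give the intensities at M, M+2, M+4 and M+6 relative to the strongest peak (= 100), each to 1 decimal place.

The 3 Zk atoms are independent, so intensities follow the terms of (0.57173 + 0.42827)^3.
P(M) = 0.57173^3 = 0.186884
P(M+2) = 3 × 0.57173^2 × 0.42827^1 = 0.419973
P(M+4) = 3 × 0.57173^1 × 0.42827^2 = 0.314592
P(M+6) = 0.42827^3 = 0.078551
The M+2 peak is largest (0.419973); scaling to 100 gives 44.5 : 100.0 : 74.9 : 18.7.

44.5 : 100.0 : 74.9 : 18.7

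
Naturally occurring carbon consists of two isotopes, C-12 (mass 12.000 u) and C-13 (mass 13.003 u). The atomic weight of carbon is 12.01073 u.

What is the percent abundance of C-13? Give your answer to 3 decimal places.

Let x be the fractional abundance of C-12; then C-13 has abundance 1 − x.
12.000·x + 13.003·(1 − x) = 12.01073
(12.000 − 13.003)·x = 12.01073 − 13.003
x = -0.99227 / -1.003 = 0.98930 → 98.930% C-12, 1.070% C-13.

1.070%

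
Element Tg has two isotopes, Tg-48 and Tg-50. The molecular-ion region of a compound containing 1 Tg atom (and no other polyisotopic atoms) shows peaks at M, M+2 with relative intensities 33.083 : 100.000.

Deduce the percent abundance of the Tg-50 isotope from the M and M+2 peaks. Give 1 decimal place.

75.1%

If p is the fraction of Tg that is Tg-48, then I(M+2)/I(M) = [C(1,1)·p^0·(1−p)] / p^1 = 1·(1−p)/p = 100.000/33.083 = 3.0227
(1−p)/p = 3.0227/1 = 3.0227  ⇒  p = 1/(1 + 3.0227) = 0.2486
Tg-48: 24.9%, Tg-50: 75.1%.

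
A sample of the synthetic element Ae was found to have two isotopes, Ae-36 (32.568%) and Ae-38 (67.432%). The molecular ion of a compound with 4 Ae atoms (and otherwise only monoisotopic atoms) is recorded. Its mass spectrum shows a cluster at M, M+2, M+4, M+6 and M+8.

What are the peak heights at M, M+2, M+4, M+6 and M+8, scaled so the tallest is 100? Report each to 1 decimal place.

Each Ae atom is independently Ae-36 (p = 0.32568) or Ae-38 (q = 0.67432); the cluster is the binomial expansion (p + q)^4.
P(M) = 0.32568^4 = 0.011250
P(M+2) = 4 × 0.32568^3 × 0.67432^1 = 0.093175
P(M+4) = 6 × 0.32568^2 × 0.67432^2 = 0.289378
P(M+6) = 4 × 0.32568^1 × 0.67432^3 = 0.399438
P(M+8) = 0.67432^4 = 0.206759
The M+6 peak is largest (0.399438); scaling to 100 gives 2.8 : 23.3 : 72.4 : 100.0 : 51.8.

2.8 : 23.3 : 72.4 : 100.0 : 51.8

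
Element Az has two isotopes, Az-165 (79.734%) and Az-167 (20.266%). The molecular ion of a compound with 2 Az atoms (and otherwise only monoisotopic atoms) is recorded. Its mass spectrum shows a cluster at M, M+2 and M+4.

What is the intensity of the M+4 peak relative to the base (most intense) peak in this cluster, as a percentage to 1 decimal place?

6.5%

Term probabilities: M 0.6358, M+2 0.3232, M+4 0.0411. Base peak = M.
P(M) = C(2,0) × 0.79734^2 × 0.20266^0 = 1 × 0.63575108 × 1.0000 = 0.635751 (base)
P(M+4) = C(2,2) × 0.79734^0 × 0.20266^2 = 1 × 1.0000 × 0.04107108 = 0.041071
Relative intensity = 0.041071 / 0.635751 × 100 = 6.5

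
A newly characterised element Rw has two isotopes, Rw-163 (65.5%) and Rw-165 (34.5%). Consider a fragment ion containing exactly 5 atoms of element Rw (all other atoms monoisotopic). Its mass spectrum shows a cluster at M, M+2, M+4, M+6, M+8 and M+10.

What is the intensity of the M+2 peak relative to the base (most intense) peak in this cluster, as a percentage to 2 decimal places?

Binomial terms of (0.655 + 0.345)^5: M 0.1206, M+2 0.3175, M+4 0.3345, M+6 0.1762, M+8 0.0464, M+10 0.0049 → M+4 is the base peak.
P(M+4) = C(5,2) × 0.655^3 × 0.345^2 = 10 × 0.28101138 × 0.119025 = 0.334474 (base)
P(M+2) = C(5,1) × 0.655^4 × 0.345^1 = 5 × 0.18406245 × 0.3450 = 0.317508
Relative intensity = 0.317508 / 0.334474 × 100 = 94.93

94.93%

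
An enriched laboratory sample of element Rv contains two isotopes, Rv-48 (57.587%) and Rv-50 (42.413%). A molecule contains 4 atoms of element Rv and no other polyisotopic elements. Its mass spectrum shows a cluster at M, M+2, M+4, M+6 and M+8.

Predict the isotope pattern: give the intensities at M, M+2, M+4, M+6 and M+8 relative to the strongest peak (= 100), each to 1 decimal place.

30.7 : 90.5 : 100.0 : 49.1 : 9.0

Each Rv atom is independently Rv-48 (p = 0.57587) or Rv-50 (q = 0.42413); the cluster is the binomial expansion (p + q)^4.
P(M) = 0.57587^4 = 0.109976
P(M+2) = 4 × 0.57587^3 × 0.42413^1 = 0.323991
P(M+4) = 6 × 0.57587^2 × 0.42413^2 = 0.357930
P(M+6) = 4 × 0.57587^1 × 0.42413^3 = 0.175744
P(M+8) = 0.42413^4 = 0.032359
The M+4 peak is largest (0.357930); scaling to 100 gives 30.7 : 90.5 : 100.0 : 49.1 : 9.0.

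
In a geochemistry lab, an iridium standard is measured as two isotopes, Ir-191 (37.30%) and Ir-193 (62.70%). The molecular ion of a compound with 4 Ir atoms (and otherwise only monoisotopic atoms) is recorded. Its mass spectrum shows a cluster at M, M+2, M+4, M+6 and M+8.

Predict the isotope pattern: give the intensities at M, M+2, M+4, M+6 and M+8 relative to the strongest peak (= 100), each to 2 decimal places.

Each Ir atom is independently Ir-191 (p = 0.3730) or Ir-193 (q = 0.6270); the cluster is the binomial expansion (p + q)^4.
P(M) = 0.3730^4 = 0.019357
P(M+2) = 4 × 0.3730^3 × 0.6270^1 = 0.130153
P(M+4) = 6 × 0.3730^2 × 0.6270^2 = 0.328174
P(M+6) = 4 × 0.3730^1 × 0.6270^3 = 0.367766
P(M+8) = 0.6270^4 = 0.154550
The M+6 peak is largest (0.367766); scaling to 100 gives 5.26 : 35.39 : 89.23 : 100.00 : 42.02.

5.26 : 35.39 : 89.23 : 100.00 : 42.02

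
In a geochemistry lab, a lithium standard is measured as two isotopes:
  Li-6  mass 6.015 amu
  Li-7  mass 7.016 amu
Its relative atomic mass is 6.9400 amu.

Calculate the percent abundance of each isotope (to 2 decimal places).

With x = fraction of Li-6 (so Li-7 is 1 − x):
6.015·x + 7.016·(1 − x) = 6.9400
(6.015 − 7.016)·x = 6.9400 − 7.016
x = -0.0760 / -1.001 = 0.07592 → 7.59% Li-6, 92.41% Li-7.

Li-6: 7.59%, Li-7: 92.41%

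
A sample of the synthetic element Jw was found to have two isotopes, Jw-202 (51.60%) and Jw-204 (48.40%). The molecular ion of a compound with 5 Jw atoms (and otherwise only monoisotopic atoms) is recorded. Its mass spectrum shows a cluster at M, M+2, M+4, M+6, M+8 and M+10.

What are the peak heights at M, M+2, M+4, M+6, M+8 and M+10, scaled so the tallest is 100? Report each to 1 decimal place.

Expanding (0.5160 + 0.4840)^5:
P(M) = 0.5160^5 = 0.036580
P(M+2) = 5 × 0.5160^4 × 0.4840^1 = 0.171559
P(M+4) = 10 × 0.5160^3 × 0.4840^2 = 0.321840
P(M+6) = 10 × 0.5160^2 × 0.4840^3 = 0.301881
P(M+8) = 5 × 0.5160^1 × 0.4840^4 = 0.141580
P(M+10) = 0.4840^5 = 0.026560
The M+4 peak is largest (0.321840); scaling to 100 gives 11.4 : 53.3 : 100.0 : 93.8 : 44.0 : 8.3.

11.4 : 53.3 : 100.0 : 93.8 : 44.0 : 8.3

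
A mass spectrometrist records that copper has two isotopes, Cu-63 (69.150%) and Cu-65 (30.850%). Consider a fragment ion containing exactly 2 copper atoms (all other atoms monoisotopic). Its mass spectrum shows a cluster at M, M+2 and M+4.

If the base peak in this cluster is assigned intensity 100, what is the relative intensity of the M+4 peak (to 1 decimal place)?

Term probabilities: M 0.4782, M+2 0.4267, M+4 0.0952. Base peak = M.
P(M) = C(2,0) × 0.69150^2 × 0.30850^0 = 1 × 0.47817225 × 1.0000 = 0.478172 (base)
P(M+4) = C(2,2) × 0.69150^0 × 0.30850^2 = 1 × 1.0000 × 0.09517225 = 0.095172
Relative intensity = 0.095172 / 0.478172 × 100 = 19.9

19.9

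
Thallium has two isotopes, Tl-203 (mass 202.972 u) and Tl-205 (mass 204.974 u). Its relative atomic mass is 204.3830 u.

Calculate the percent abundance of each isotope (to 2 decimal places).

Tl-203: 29.52%, Tl-205: 70.48%

With x = fraction of Tl-203 (so Tl-205 is 1 − x):
202.972·x + 204.974·(1 − x) = 204.3830
(202.972 − 204.974)·x = 204.3830 − 204.974
x = -0.5910 / -2.002 = 0.29520 → 29.52% Tl-203, 70.48% Tl-205.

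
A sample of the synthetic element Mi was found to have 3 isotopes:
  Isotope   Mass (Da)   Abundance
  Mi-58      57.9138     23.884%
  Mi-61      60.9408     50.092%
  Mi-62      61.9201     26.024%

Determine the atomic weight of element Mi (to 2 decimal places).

The abundance-weighted mean is 0.23884 × 57.9138 + 0.50092 × 60.9408 + 0.26024 × 61.9201
= 13.83213 + 30.52647 + 16.11409 = 60.47269 Da

60.47 Da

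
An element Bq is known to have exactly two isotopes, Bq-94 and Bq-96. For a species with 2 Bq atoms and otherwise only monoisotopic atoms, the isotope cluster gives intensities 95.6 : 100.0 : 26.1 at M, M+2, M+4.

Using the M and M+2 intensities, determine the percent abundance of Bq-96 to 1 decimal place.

If p is the fraction of Bq that is Bq-94, then I(M+2)/I(M) = [C(2,1)·p^1·(1−p)] / p^2 = 2·(1−p)/p = 100.0/95.6 = 1.0460
(1−p)/p = 1.0460/2 = 0.5230  ⇒  p = 1/(1 + 0.5230) = 0.6566
Bq-94: 65.7%, Bq-96: 34.3%.

34.3%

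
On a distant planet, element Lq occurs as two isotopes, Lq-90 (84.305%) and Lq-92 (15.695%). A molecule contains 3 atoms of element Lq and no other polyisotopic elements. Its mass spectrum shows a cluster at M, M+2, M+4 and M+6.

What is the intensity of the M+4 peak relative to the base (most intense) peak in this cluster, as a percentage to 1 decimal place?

Term probabilities: M 0.5992, M+2 0.3346, M+4 0.0623, M+6 0.0039. Base peak = M.
P(M) = C(3,0) × 0.84305^3 × 0.15695^0 = 1 × 0.59918371 × 1.0000 = 0.599184 (base)
P(M+4) = C(3,2) × 0.84305^1 × 0.15695^2 = 3 × 0.84305 × 0.0246333 = 0.062301
Relative intensity = 0.062301 / 0.599184 × 100 = 10.4

10.4%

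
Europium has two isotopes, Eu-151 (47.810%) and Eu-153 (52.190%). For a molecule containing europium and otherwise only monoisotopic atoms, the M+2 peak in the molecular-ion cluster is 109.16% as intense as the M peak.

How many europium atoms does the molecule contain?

1

For n independent Eu atoms, I(M+2)/I(M) = n · (abundance Eu-153) / (abundance Eu-151) = n · 0.52190/0.47810.
n = 1.0916 × 0.47810/0.52190 = 1.00 ≈ 1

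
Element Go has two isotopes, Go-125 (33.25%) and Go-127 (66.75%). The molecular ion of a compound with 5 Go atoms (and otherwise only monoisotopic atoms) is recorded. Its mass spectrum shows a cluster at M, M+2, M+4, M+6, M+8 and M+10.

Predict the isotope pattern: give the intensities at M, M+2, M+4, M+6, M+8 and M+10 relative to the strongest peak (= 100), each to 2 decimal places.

1.23 : 12.36 : 49.63 : 99.63 : 100.00 : 40.15

The 5 Go atoms are independent, so intensities follow the terms of (0.3325 + 0.6675)^5.
P(M) = 0.3325^5 = 0.004064
P(M+2) = 5 × 0.3325^4 × 0.6675^1 = 0.040793
P(M+4) = 10 × 0.3325^3 × 0.6675^2 = 0.163786
P(M+6) = 10 × 0.3325^2 × 0.6675^3 = 0.328804
P(M+8) = 5 × 0.3325^1 × 0.6675^4 = 0.330040
P(M+10) = 0.6675^5 = 0.132512
The M+8 peak is largest (0.330040); scaling to 100 gives 1.23 : 12.36 : 49.63 : 99.63 : 100.00 : 40.15.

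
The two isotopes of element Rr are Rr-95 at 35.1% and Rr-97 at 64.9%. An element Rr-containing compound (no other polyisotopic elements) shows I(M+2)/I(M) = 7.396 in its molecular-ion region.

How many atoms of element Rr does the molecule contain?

The M+2/M ratio from n Rr atoms is n · q/p = n · 0.649/0.351.
n = 7.396 × 0.351/0.649 = 4.00 ≈ 4

4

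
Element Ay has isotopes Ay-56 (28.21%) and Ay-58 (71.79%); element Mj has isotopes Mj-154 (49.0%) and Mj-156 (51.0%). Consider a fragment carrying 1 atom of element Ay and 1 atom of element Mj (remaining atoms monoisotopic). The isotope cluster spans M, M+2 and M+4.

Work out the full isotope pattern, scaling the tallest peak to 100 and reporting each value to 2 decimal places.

Element Ay pattern (n=1): 0.2821 : 0.7179
Element Mj pattern (n=1): 0.4900 : 0.5100
Convolve the two distributions (both contribute in 2-u steps):
  M: 0.2821×0.4900 = 0.138229
  M+2: 0.2821×0.5100 + 0.7179×0.4900 = 0.495642
  M+4: 0.7179×0.5100 = 0.366129
Scale to base peak (0.495642) = 100: 27.89 : 100.00 : 73.87

27.89 : 100.00 : 73.87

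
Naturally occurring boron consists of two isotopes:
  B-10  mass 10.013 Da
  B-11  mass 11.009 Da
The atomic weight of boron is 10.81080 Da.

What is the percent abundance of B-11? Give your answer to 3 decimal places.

Let x be the fractional abundance of B-10; then B-11 has abundance 1 − x.
10.013·x + 11.009·(1 − x) = 10.81080
(10.013 − 11.009)·x = 10.81080 − 11.009
x = -0.19820 / -0.996 = 0.19900 → 19.900% B-10, 80.100% B-11.

80.100%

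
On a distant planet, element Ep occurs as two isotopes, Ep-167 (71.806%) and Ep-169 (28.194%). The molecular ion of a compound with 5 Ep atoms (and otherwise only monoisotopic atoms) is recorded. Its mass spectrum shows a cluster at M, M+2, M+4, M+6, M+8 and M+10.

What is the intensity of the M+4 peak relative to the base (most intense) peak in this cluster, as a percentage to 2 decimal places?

Binomial terms of (0.71806 + 0.28194)^5: M 0.1909, M+2 0.3748, M+4 0.2943, M+6 0.1156, M+8 0.0227, M+10 0.0018 → M+2 is the base peak.
P(M+2) = C(5,1) × 0.71806^4 × 0.28194^1 = 5 × 0.26585384 × 0.28194 = 0.374774 (base)
P(M+4) = C(5,2) × 0.71806^3 × 0.28194^2 = 10 × 0.37023903 × 0.07949016 = 0.294304
Relative intensity = 0.294304 / 0.374774 × 100 = 78.53

78.53%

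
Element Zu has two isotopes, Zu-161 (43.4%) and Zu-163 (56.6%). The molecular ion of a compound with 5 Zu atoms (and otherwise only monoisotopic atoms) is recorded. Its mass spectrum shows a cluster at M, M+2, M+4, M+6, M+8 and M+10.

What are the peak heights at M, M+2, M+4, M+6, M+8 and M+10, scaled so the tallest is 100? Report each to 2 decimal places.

Expanding (0.434 + 0.566)^5:
P(M) = 0.434^5 = 0.015397
P(M+2) = 5 × 0.434^4 × 0.566^1 = 0.100403
P(M+4) = 10 × 0.434^3 × 0.566^2 = 0.261880
P(M+6) = 10 × 0.434^2 × 0.566^3 = 0.341530
P(M+8) = 5 × 0.434^1 × 0.566^4 = 0.222703
P(M+10) = 0.566^5 = 0.058087
The M+6 peak is largest (0.341530); scaling to 100 gives 4.51 : 29.40 : 76.68 : 100.00 : 65.21 : 17.01.

4.51 : 29.40 : 76.68 : 100.00 : 65.21 : 17.01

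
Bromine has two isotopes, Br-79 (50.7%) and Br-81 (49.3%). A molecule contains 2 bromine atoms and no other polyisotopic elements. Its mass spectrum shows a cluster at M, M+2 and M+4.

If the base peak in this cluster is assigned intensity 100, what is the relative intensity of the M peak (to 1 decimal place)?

(0.507 + 0.493)^2 gives M 0.2570, M+2 0.4999, M+4 0.2430; the largest is M+2.
P(M+2) = C(2,1) × 0.507^1 × 0.493^1 = 2 × 0.5070 × 0.4930 = 0.499902 (base)
P(M) = C(2,0) × 0.507^2 × 0.493^0 = 1 × 0.257049 × 1.0000 = 0.257049
Relative intensity = 0.257049 / 0.499902 × 100 = 51.4

51.4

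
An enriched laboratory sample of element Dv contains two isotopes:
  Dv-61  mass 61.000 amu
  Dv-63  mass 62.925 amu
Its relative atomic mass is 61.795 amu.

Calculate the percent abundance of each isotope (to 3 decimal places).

Dv-61: 58.701%, Dv-63: 41.299%

Let x be the fractional abundance of Dv-61; then Dv-63 has abundance 1 − x.
61.000·x + 62.925·(1 − x) = 61.795
(61.000 − 62.925)·x = 61.795 − 62.925
x = -1.130 / -1.925 = 0.58701 → 58.701% Dv-61, 41.299% Dv-63.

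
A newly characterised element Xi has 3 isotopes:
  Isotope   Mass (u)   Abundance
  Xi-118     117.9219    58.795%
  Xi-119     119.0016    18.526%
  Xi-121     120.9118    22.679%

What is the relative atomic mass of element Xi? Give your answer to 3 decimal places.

Average mass = Σ (abundance × isotope mass) = 0.58795 × 117.9219 + 0.18526 × 119.0016 + 0.22679 × 120.9118
= 69.33218 + 22.04624 + 27.42159 = 118.80001 u

118.800 u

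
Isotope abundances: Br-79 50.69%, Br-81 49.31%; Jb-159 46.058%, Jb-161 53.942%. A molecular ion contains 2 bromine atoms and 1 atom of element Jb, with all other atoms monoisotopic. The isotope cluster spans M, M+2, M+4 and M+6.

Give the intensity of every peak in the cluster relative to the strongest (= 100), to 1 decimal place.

Bromine pattern (n=2): 0.25694761 : 0.49990478 : 0.24314761
Element Jb pattern (n=1): 0.46058 : 0.53942
Convolve the two distributions (both contribute in 2-u steps):
  M: 0.25694761×0.46058 = 0.118345
  M+2: 0.25694761×0.53942 + 0.49990478×0.46058 = 0.368849
  M+4: 0.49990478×0.53942 + 0.24314761×0.46058 = 0.381648
  M+6: 0.24314761×0.53942 = 0.131159
Scale to base peak (0.381648) = 100: 31.0 : 96.6 : 100.0 : 34.4

31.0 : 96.6 : 100.0 : 34.4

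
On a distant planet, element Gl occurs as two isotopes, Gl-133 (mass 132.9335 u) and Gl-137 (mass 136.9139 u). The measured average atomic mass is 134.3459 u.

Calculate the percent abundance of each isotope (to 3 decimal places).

Gl-133: 64.516%, Gl-137: 35.484%

Writing the weighted mean with unknown fraction x of Gl-133:
132.9335·x + 136.9139·(1 − x) = 134.3459
(132.9335 − 136.9139)·x = 134.3459 − 136.9139
x = -2.5680 / -3.9804 = 0.64516 → 64.516% Gl-133, 35.484% Gl-137.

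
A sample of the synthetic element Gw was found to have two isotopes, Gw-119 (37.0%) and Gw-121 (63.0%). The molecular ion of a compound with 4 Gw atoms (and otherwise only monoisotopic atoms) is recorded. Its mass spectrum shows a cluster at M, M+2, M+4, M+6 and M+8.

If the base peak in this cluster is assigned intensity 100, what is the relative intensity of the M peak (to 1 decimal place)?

5.1

(0.370 + 0.630)^4 gives M 0.0187, M+2 0.1276, M+4 0.3260, M+6 0.3701, M+8 0.1575; the largest is M+6.
P(M+6) = C(4,3) × 0.370^1 × 0.630^3 = 4 × 0.3700 × 0.250047 = 0.370070 (base)
P(M) = C(4,0) × 0.370^4 × 0.630^0 = 1 × 0.01874161 × 1.0000 = 0.018742
Relative intensity = 0.018742 / 0.370070 × 100 = 5.1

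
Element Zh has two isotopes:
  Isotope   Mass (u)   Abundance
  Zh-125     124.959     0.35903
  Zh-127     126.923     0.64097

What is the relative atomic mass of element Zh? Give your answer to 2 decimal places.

126.22 u

Weight each isotope mass by its fractional abundance: 0.35903 × 124.959 + 0.64097 × 126.923
= 44.8640 + 81.3538 = 126.2178 u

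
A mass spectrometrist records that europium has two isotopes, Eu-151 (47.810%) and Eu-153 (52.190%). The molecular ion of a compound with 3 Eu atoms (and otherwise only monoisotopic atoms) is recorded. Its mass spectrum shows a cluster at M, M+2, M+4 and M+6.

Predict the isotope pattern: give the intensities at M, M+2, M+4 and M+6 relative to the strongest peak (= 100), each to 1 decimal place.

28.0 : 91.6 : 100.0 : 36.4

Expanding (0.47810 + 0.52190)^3:
P(M) = 0.47810^3 = 0.109284
P(M+2) = 3 × 0.47810^2 × 0.52190^1 = 0.357887
P(M+4) = 3 × 0.47810^1 × 0.52190^2 = 0.390674
P(M+6) = 0.52190^3 = 0.142155
The M+4 peak is largest (0.390674); scaling to 100 gives 28.0 : 91.6 : 100.0 : 36.4.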